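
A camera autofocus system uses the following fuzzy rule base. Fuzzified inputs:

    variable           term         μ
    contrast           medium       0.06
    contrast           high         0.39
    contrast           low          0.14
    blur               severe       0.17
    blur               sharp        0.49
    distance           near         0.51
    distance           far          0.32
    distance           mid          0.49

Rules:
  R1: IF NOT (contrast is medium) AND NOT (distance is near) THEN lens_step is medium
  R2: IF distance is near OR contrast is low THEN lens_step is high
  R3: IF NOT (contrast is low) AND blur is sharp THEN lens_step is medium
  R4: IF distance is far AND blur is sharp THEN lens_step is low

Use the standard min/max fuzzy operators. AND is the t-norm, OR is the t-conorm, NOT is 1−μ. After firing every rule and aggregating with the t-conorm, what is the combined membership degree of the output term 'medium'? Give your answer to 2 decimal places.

0.49

R1: ¬medium=1−0.06=0.94, ¬near=1−0.51=0.49; AND[min(a, b)] → w = 0.49
R2: near=0.51, low=0.14; OR[max(a, b)] → w = 0.51
R3: ¬low=1−0.14=0.86, sharp=0.49; AND[min(a, b)] → w = 0.49
R4: far=0.32, sharp=0.49; AND[min(a, b)] → w = 0.32
Rules with consequent 'medium': {R1, R3} → strengths 0.49, 0.49
Aggregate via t-conorm [max(a, b)]: 0.49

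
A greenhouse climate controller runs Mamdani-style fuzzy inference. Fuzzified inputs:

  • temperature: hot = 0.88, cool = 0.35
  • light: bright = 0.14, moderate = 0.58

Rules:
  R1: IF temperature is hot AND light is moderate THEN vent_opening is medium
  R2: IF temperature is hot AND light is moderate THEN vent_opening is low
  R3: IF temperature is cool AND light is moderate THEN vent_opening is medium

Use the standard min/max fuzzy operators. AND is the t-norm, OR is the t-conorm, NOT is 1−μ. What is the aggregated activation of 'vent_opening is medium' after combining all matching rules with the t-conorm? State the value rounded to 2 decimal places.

0.58

R1: hot=0.88, moderate=0.58; AND[min(a, b)] → w = 0.58
R2: hot=0.88, moderate=0.58; AND[min(a, b)] → w = 0.58
R3: cool=0.35, moderate=0.58; AND[min(a, b)] → w = 0.35
Rules with consequent 'medium': {R1, R3} → strengths 0.58, 0.35
Aggregate via t-conorm [max(a, b)]: 0.58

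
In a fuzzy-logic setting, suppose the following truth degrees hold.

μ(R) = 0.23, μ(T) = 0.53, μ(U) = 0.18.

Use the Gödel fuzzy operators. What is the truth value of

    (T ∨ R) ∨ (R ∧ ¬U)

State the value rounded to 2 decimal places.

0.53

T ∨ R = max(a, b) on (0.53, 0.23) = 0.53
¬U = 1 − 0.18 = 0.82
R ∧ ¬U = min(a, b) on (0.23, 0.82) = 0.23
(T ∨ R) ∨ (R ∧ ¬U) = max(a, b) on (0.53, 0.23) = 0.53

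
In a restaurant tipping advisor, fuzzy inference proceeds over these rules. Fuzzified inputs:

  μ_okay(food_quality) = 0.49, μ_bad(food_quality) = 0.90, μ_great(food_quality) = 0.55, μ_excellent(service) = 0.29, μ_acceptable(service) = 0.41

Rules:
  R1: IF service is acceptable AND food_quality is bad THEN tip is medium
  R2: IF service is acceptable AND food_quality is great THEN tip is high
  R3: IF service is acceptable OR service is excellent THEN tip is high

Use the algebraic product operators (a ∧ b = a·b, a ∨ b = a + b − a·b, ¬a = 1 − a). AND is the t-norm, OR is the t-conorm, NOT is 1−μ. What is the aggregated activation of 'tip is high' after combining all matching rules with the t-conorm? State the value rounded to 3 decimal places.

R1: acceptable=0.41, bad=0.90; AND[a·b] → w = 0.3690
R2: acceptable=0.41, great=0.55; AND[a·b] → w = 0.2255
R3: acceptable=0.41, excellent=0.29; OR[a + b − a·b] → w = 0.5811
Rules with consequent 'high': {R2, R3} → strengths 0.2255, 0.5811
Aggregate via t-conorm [a + b − a·b]: 0.6756

0.676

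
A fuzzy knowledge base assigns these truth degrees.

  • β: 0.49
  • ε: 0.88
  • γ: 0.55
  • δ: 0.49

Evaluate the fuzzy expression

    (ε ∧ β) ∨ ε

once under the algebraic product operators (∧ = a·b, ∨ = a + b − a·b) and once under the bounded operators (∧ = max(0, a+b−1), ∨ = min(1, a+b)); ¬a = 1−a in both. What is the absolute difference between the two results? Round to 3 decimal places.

0.068

Under algebraic product:
  ε ∧ β = a·b on (0.8800, 0.4900) = 0.4312
  (ε ∧ β) ∨ ε = a + b − a·b on (0.4312, 0.8800) = 0.9317
  → value = 0.9317
Under bounded:
  ε ∧ β = max(0, a+b−1) on (0.88, 0.49) = 0.37
  (ε ∧ β) ∨ ε = min(1, a+b) on (0.37, 0.88) = 1.00
  → value = 1.0000
|0.9317 − 1.0000| = 0.068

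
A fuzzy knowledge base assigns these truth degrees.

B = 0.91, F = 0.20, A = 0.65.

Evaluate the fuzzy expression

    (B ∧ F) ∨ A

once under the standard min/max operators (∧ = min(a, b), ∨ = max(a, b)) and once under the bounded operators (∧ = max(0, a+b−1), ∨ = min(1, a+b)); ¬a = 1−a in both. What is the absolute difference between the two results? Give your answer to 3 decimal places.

Under standard min/max:
  B ∧ F = min(a, b) on (0.91, 0.20) = 0.20
  (B ∧ F) ∨ A = max(a, b) on (0.20, 0.65) = 0.65
  → value = 0.6500
Under bounded:
  B ∧ F = max(0, a+b−1) on (0.91, 0.20) = 0.11
  (B ∧ F) ∨ A = min(1, a+b) on (0.11, 0.65) = 0.76
  → value = 0.7600
|0.6500 − 0.7600| = 0.110

0.110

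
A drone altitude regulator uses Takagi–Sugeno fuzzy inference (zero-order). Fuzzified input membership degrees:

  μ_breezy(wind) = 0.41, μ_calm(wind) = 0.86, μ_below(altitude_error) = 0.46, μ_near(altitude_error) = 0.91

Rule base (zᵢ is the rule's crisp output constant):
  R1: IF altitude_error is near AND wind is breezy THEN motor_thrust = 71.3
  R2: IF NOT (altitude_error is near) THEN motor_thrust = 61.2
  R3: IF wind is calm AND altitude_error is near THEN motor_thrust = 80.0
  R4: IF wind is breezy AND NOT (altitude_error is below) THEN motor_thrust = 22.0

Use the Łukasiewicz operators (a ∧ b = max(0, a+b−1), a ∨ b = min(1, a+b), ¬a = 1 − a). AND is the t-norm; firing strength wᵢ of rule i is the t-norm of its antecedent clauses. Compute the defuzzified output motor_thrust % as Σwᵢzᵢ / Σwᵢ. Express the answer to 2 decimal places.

R1 (z=71.3): near=0.91, breezy=0.41; AND[max(0, a+b−1)] → w = 0.32
R2 (z=61.2): ¬near=1−0.91=0.09 → w = 0.09
R3 (z=80.0): calm=0.86, near=0.91; AND[max(0, a+b−1)] → w = 0.77
R4 (z=22.0): breezy=0.41, ¬below=1−0.46=0.54; AND[max(0, a+b−1)] → w = 0.00
Weighted average = (0.32·71.3 + 0.09·61.2 + 0.77·80.0 + 0.00·22.0) / (0.32 + 0.09 + 0.77 + 0.00)
  = 89.9240 / 1.1800 = 76.21

76.21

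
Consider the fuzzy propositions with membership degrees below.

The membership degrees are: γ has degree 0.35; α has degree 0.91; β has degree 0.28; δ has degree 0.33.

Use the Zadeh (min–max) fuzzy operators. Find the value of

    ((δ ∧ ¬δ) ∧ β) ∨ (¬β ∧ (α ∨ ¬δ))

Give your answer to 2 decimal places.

¬δ = 1 − 0.33 = 0.67
δ ∧ ¬δ = min(a, b) on (0.33, 0.67) = 0.33
(δ ∧ ¬δ) ∧ β = min(a, b) on (0.33, 0.28) = 0.28
¬β = 1 − 0.28 = 0.72
¬δ = 1 − 0.33 = 0.67
α ∨ ¬δ = max(a, b) on (0.91, 0.67) = 0.91
¬β ∧ (α ∨ ¬δ) = min(a, b) on (0.72, 0.91) = 0.72
((δ ∧ ¬δ) ∧ β) ∨ (¬β ∧ (α ∨ ¬δ)) = max(a, b) on (0.28, 0.72) = 0.72

0.72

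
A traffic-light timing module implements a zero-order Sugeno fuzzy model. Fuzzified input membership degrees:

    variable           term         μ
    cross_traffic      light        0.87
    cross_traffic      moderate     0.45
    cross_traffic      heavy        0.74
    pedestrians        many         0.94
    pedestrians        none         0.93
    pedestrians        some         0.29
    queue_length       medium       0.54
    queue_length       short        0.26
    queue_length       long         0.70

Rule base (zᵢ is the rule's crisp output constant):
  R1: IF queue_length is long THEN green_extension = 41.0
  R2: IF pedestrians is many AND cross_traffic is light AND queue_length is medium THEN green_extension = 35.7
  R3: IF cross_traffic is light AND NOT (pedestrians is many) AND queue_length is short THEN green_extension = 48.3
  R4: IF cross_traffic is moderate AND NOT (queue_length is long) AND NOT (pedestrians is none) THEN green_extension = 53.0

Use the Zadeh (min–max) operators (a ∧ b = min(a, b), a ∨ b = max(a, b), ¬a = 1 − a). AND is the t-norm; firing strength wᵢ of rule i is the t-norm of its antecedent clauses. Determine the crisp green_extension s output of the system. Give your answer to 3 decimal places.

39.844

R1 (z=41.0): long=0.70 → w = 0.70
R2 (z=35.7): many=0.94, light=0.87, medium=0.54; AND[min(a, b)] → w = 0.54
R3 (z=48.3): light=0.87, ¬many=1−0.94=0.06, short=0.26; AND[min(a, b)] → w = 0.06
R4 (z=53.0): moderate=0.45, ¬long=1−0.70=0.30, ¬none=1−0.93=0.07; AND[min(a, b)] → w = 0.07
Weighted average = (0.70·41.0 + 0.54·35.7 + 0.06·48.3 + 0.07·53.0) / (0.70 + 0.54 + 0.06 + 0.07)
  = 54.5860 / 1.3700 = 39.844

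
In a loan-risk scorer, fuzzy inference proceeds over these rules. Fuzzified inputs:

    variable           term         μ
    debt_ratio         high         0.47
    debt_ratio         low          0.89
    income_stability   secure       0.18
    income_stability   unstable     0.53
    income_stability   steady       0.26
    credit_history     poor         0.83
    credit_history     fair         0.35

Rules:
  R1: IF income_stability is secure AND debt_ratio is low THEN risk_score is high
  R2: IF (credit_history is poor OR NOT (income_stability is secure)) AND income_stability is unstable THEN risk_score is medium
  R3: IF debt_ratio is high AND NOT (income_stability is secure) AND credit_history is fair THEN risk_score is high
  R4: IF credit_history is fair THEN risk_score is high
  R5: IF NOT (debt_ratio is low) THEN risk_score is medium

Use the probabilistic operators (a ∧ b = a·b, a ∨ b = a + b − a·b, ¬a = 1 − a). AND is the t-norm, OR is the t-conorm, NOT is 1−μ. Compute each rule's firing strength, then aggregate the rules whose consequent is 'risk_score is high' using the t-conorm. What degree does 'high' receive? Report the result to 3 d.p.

0.528

R1: secure=0.18, low=0.89; AND[a·b] → w = 0.1602
R2: (poor=0.83 OR ¬secure=1−0.18=0.82) = 0.9694; AND[a·b] with unstable=0.53 → w = 0.5138
R3: high=0.47, ¬secure=1−0.18=0.82, fair=0.35; AND[a·b] → w = 0.1349
R4: fair=0.35 → w = 0.3500
R5: ¬low=1−0.89=0.11 → w = 0.1100
Rules with consequent 'high': {R1, R3, R4} → strengths 0.1602, 0.1349, 0.3500
Aggregate via t-conorm [a + b − a·b]: 0.5278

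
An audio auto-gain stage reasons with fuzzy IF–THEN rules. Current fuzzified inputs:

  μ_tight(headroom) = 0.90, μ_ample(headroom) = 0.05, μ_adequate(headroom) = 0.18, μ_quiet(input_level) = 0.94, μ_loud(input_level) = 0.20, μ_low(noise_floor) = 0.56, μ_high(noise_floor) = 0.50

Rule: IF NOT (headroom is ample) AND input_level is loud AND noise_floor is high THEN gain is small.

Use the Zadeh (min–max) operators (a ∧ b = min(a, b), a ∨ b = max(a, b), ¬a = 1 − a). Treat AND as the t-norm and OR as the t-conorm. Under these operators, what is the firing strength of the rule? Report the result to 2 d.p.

firing strength: ¬ample=1−0.05=0.95, loud=0.20, high=0.50; AND[min(a, b)] → w = 0.20

0.20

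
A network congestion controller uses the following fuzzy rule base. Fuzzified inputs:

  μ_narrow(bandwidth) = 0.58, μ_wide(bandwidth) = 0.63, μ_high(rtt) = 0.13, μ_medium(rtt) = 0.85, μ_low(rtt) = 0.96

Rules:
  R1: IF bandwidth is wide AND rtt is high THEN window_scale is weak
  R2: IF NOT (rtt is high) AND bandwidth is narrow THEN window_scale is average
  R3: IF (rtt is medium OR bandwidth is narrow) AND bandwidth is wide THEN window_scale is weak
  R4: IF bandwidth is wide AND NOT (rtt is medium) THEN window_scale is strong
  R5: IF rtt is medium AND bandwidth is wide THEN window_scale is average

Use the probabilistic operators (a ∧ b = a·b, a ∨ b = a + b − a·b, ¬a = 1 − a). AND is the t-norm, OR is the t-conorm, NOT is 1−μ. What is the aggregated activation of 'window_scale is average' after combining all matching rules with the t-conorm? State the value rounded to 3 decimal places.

0.770

R1: wide=0.63, high=0.13; AND[a·b] → w = 0.0819
R2: ¬high=1−0.13=0.87, narrow=0.58; AND[a·b] → w = 0.5046
R3: (medium=0.85 OR narrow=0.58) = 0.9370; AND[a·b] with wide=0.63 → w = 0.5903
R4: wide=0.63, ¬medium=1−0.85=0.15; AND[a·b] → w = 0.0945
R5: medium=0.85, wide=0.63; AND[a·b] → w = 0.5355
Rules with consequent 'average': {R2, R5} → strengths 0.5046, 0.5355
Aggregate via t-conorm [a + b − a·b]: 0.7699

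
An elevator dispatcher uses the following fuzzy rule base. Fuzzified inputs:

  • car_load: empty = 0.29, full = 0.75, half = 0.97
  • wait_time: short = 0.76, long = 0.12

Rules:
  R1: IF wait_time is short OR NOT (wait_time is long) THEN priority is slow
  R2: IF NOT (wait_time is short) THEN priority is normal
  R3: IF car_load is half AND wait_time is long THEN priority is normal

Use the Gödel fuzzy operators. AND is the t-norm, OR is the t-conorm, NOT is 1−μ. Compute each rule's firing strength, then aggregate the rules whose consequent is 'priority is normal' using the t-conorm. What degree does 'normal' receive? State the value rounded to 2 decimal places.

R1: short=0.76, ¬long=1−0.12=0.88; OR[max(a, b)] → w = 0.88
R2: ¬short=1−0.76=0.24 → w = 0.24
R3: half=0.97, long=0.12; AND[min(a, b)] → w = 0.12
Rules with consequent 'normal': {R2, R3} → strengths 0.24, 0.12
Aggregate via t-conorm [max(a, b)]: 0.24

0.24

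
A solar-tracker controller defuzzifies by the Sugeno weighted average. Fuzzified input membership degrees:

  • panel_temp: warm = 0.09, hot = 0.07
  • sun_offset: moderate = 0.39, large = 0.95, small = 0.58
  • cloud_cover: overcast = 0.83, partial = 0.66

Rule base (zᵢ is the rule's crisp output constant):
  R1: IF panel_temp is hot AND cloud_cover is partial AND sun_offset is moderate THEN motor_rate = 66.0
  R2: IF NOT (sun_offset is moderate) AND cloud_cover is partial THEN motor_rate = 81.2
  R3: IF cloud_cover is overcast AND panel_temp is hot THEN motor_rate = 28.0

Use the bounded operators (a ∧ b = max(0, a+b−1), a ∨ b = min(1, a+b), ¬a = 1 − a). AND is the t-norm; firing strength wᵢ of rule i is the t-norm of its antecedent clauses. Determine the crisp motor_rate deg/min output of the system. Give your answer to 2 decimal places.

81.20

R1 (z=66.0): hot=0.07, partial=0.66, moderate=0.39; AND[max(0, a+b−1)] → w = 0.00
R2 (z=81.2): ¬moderate=1−0.39=0.61, partial=0.66; AND[max(0, a+b−1)] → w = 0.27
R3 (z=28.0): overcast=0.83, hot=0.07; AND[max(0, a+b−1)] → w = 0.00
Weighted average = (0.00·66.0 + 0.27·81.2 + 0.00·28.0) / (0.00 + 0.27 + 0.00)
  = 21.9240 / 0.2700 = 81.20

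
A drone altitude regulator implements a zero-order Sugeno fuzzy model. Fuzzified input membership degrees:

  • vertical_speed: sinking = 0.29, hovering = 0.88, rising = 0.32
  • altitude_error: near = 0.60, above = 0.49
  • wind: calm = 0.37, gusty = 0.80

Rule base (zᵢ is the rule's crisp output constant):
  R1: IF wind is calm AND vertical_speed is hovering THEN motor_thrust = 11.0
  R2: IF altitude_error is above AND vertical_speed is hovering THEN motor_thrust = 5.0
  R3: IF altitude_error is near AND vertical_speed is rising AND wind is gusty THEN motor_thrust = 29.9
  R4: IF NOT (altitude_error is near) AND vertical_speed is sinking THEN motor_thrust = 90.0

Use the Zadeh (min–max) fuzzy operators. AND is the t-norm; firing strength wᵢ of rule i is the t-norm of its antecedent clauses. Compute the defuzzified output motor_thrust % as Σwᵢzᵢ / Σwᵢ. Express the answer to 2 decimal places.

28.70

R1 (z=11.0): calm=0.37, hovering=0.88; AND[min(a, b)] → w = 0.37
R2 (z=5.0): above=0.49, hovering=0.88; AND[min(a, b)] → w = 0.49
R3 (z=29.9): near=0.60, rising=0.32, gusty=0.80; AND[min(a, b)] → w = 0.32
R4 (z=90.0): ¬near=1−0.60=0.40, sinking=0.29; AND[min(a, b)] → w = 0.29
Weighted average = (0.37·11.0 + 0.49·5.0 + 0.32·29.9 + 0.29·90.0) / (0.37 + 0.49 + 0.32 + 0.29)
  = 42.1880 / 1.4700 = 28.70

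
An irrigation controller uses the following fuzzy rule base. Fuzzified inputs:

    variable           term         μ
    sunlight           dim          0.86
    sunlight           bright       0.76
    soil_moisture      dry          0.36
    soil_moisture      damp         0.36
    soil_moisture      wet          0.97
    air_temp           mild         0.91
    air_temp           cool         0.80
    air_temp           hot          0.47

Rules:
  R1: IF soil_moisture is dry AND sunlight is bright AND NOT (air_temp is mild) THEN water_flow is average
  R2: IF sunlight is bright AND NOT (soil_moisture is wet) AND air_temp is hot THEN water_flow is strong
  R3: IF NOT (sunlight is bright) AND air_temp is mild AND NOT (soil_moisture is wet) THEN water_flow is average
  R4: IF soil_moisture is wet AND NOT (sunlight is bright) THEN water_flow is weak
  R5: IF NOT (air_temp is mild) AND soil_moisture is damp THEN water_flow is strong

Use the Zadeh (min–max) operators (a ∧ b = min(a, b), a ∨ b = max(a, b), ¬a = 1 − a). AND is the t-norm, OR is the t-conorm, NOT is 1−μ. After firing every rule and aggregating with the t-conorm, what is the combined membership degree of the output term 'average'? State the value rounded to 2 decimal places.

R1: dry=0.36, bright=0.76, ¬mild=1−0.91=0.09; AND[min(a, b)] → w = 0.09
R2: bright=0.76, ¬wet=1−0.97=0.03, hot=0.47; AND[min(a, b)] → w = 0.03
R3: ¬bright=1−0.76=0.24, mild=0.91, ¬wet=1−0.97=0.03; AND[min(a, b)] → w = 0.03
R4: wet=0.97, ¬bright=1−0.76=0.24; AND[min(a, b)] → w = 0.24
R5: ¬mild=1−0.91=0.09, damp=0.36; AND[min(a, b)] → w = 0.09
Rules with consequent 'average': {R1, R3} → strengths 0.09, 0.03
Aggregate via t-conorm [max(a, b)]: 0.09

0.09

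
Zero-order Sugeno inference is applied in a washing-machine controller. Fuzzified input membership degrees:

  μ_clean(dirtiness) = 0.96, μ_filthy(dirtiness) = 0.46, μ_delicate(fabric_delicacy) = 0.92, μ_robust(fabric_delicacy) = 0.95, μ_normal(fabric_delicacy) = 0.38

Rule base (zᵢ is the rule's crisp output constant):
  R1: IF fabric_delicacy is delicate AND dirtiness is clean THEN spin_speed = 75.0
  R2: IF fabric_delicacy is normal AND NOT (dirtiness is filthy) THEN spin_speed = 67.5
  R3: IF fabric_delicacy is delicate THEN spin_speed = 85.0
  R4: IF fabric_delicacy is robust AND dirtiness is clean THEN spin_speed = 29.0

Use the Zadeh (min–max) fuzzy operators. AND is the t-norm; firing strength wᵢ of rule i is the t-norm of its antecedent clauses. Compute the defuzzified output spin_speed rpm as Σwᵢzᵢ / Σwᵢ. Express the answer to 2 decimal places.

R1 (z=75.0): delicate=0.92, clean=0.96; AND[min(a, b)] → w = 0.92
R2 (z=67.5): normal=0.38, ¬filthy=1−0.46=0.54; AND[min(a, b)] → w = 0.38
R3 (z=85.0): delicate=0.92 → w = 0.92
R4 (z=29.0): robust=0.95, clean=0.96; AND[min(a, b)] → w = 0.95
Weighted average = (0.92·75.0 + 0.38·67.5 + 0.92·85.0 + 0.95·29.0) / (0.92 + 0.38 + 0.92 + 0.95)
  = 200.4000 / 3.1700 = 63.22

63.22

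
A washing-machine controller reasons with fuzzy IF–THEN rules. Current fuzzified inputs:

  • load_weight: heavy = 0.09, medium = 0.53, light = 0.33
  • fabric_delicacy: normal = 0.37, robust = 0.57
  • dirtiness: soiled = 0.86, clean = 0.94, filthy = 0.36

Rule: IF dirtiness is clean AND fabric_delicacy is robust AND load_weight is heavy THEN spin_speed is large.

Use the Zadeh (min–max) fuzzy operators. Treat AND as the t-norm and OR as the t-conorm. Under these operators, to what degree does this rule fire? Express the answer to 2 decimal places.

0.09

firing strength: clean=0.94, robust=0.57, heavy=0.09; AND[min(a, b)] → w = 0.09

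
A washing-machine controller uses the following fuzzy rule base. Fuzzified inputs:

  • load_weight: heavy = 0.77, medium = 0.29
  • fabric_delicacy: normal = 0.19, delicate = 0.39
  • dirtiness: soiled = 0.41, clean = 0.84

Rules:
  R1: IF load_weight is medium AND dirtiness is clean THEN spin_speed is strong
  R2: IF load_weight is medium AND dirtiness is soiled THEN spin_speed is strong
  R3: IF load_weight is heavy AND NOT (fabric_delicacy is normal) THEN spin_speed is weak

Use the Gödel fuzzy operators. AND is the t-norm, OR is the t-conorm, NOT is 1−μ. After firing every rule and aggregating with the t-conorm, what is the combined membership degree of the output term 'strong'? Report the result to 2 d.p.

0.29

R1: medium=0.29, clean=0.84; AND[min(a, b)] → w = 0.29
R2: medium=0.29, soiled=0.41; AND[min(a, b)] → w = 0.29
R3: heavy=0.77, ¬normal=1−0.19=0.81; AND[min(a, b)] → w = 0.77
Rules with consequent 'strong': {R1, R2} → strengths 0.29, 0.29
Aggregate via t-conorm [max(a, b)]: 0.29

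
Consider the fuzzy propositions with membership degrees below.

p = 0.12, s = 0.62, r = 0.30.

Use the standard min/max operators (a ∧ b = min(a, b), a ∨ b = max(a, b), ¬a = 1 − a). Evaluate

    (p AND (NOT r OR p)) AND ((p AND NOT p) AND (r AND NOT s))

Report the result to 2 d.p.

NOT r = 1 − 0.30 = 0.70
NOT r OR p = max(a, b) on (0.70, 0.12) = 0.70
p AND (NOT r OR p) = min(a, b) on (0.12, 0.70) = 0.12
NOT p = 1 − 0.12 = 0.88
p AND NOT p = min(a, b) on (0.12, 0.88) = 0.12
NOT s = 1 − 0.62 = 0.38
r AND NOT s = min(a, b) on (0.30, 0.38) = 0.30
(p AND NOT p) AND (r AND NOT s) = min(a, b) on (0.12, 0.30) = 0.12
(p AND (NOT r OR p)) AND ((p AND NOT p) AND (r AND NOT s)) = min(a, b) on (0.12, 0.12) = 0.12

0.12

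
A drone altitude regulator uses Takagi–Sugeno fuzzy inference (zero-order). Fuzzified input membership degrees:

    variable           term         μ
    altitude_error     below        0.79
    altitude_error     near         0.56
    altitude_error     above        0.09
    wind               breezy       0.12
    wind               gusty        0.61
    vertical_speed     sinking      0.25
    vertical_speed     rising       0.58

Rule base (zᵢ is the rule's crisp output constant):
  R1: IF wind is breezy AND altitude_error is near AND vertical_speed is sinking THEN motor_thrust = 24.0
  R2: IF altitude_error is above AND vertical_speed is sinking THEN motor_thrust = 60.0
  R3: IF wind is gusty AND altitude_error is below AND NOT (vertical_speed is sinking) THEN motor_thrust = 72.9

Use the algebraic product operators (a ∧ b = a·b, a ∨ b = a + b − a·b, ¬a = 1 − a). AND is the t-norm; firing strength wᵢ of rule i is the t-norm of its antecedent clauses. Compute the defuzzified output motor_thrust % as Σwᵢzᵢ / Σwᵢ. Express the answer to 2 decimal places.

R1 (z=24.0): breezy=0.12, near=0.56, sinking=0.25; AND[a·b] → w = 0.0168
R2 (z=60.0): above=0.09, sinking=0.25; AND[a·b] → w = 0.0225
R3 (z=72.9): gusty=0.61, below=0.79, ¬sinking=1−0.25=0.75; AND[a·b] → w = 0.3614
Weighted average = (0.0168·24.0 + 0.0225·60.0 + 0.3614·72.9) / (0.0168 + 0.0225 + 0.3614)
  = 28.1011 / 0.4007 = 70.13

70.13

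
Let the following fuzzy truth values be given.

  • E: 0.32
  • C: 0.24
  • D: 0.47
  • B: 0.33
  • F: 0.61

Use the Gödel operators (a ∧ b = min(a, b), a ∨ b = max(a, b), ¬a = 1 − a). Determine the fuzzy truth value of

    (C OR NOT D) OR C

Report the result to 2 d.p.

NOT D = 1 − 0.47 = 0.53
C OR NOT D = max(a, b) on (0.24, 0.53) = 0.53
(C OR NOT D) OR C = max(a, b) on (0.53, 0.24) = 0.53

0.53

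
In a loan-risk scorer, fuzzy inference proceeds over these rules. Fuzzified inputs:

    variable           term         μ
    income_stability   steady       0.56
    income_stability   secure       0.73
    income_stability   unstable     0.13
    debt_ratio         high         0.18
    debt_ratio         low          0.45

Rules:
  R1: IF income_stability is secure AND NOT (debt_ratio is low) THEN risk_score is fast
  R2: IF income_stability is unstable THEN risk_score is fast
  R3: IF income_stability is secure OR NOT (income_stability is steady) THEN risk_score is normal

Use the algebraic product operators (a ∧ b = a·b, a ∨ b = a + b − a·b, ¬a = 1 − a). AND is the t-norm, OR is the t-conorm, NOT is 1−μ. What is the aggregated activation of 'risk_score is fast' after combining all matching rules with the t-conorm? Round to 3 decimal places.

R1: secure=0.73, ¬low=1−0.45=0.55; AND[a·b] → w = 0.4015
R2: unstable=0.13 → w = 0.1300
R3: secure=0.73, ¬steady=1−0.56=0.44; OR[a + b − a·b] → w = 0.8488
Rules with consequent 'fast': {R1, R2} → strengths 0.4015, 0.1300
Aggregate via t-conorm [a + b − a·b]: 0.4793

0.479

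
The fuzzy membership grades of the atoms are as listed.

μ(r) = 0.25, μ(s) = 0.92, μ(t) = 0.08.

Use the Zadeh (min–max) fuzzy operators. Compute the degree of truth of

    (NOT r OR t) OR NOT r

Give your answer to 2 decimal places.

0.75

NOT r = 1 − 0.25 = 0.75
NOT r OR t = max(a, b) on (0.75, 0.08) = 0.75
NOT r = 1 − 0.25 = 0.75
(NOT r OR t) OR NOT r = max(a, b) on (0.75, 0.75) = 0.75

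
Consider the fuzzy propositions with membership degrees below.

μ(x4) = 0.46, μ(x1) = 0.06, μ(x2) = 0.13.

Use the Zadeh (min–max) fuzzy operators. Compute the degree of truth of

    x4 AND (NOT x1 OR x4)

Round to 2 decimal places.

NOT x1 = 1 − 0.06 = 0.94
NOT x1 OR x4 = max(a, b) on (0.94, 0.46) = 0.94
x4 AND (NOT x1 OR x4) = min(a, b) on (0.46, 0.94) = 0.46

0.46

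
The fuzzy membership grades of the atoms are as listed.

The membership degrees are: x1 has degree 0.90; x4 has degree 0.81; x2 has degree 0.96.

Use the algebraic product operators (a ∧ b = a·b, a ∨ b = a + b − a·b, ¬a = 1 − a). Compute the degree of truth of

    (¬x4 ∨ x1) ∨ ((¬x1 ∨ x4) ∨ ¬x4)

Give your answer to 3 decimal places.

¬x4 = 1 − 0.8100 = 0.1900
¬x4 ∨ x1 = a + b − a·b on (0.1900, 0.9000) = 0.9190
¬x1 = 1 − 0.9000 = 0.1000
¬x1 ∨ x4 = a + b − a·b on (0.1000, 0.8100) = 0.8290
¬x4 = 1 − 0.8100 = 0.1900
(¬x1 ∨ x4) ∨ ¬x4 = a + b − a·b on (0.8290, 0.1900) = 0.8615
(¬x4 ∨ x1) ∨ ((¬x1 ∨ x4) ∨ ¬x4) = a + b − a·b on (0.9190, 0.8615) = 0.9888

0.989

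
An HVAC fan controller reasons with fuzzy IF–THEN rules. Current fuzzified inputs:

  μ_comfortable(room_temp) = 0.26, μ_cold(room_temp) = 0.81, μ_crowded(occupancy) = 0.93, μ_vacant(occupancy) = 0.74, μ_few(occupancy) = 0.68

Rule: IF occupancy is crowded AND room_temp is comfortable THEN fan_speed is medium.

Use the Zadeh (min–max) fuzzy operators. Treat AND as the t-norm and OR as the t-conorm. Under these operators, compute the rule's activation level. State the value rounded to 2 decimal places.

firing strength: crowded=0.93, comfortable=0.26; AND[min(a, b)] → w = 0.26

0.26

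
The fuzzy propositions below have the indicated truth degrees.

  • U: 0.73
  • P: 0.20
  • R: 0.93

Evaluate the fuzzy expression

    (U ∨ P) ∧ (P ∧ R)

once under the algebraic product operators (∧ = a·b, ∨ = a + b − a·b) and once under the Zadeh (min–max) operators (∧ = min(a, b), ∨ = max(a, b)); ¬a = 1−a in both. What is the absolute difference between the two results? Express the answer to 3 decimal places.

0.054

Under algebraic product:
  U ∨ P = a + b − a·b on (0.7300, 0.2000) = 0.7840
  P ∧ R = a·b on (0.2000, 0.9300) = 0.1860
  (U ∨ P) ∧ (P ∧ R) = a·b on (0.7840, 0.1860) = 0.1458
  → value = 0.1458
Under Zadeh (min–max):
  U ∨ P = max(a, b) on (0.73, 0.20) = 0.73
  P ∧ R = min(a, b) on (0.20, 0.93) = 0.20
  (U ∨ P) ∧ (P ∧ R) = min(a, b) on (0.73, 0.20) = 0.20
  → value = 0.2000
|0.1458 − 0.2000| = 0.054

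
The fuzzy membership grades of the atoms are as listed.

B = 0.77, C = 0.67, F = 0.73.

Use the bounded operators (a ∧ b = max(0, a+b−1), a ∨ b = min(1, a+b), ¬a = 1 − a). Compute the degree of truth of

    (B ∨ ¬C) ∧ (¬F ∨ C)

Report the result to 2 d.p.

0.94

¬C = 1 − 0.67 = 0.33
B ∨ ¬C = min(1, a+b) on (0.77, 0.33) = 1.00
¬F = 1 − 0.73 = 0.27
¬F ∨ C = min(1, a+b) on (0.27, 0.67) = 0.94
(B ∨ ¬C) ∧ (¬F ∨ C) = max(0, a+b−1) on (1.00, 0.94) = 0.94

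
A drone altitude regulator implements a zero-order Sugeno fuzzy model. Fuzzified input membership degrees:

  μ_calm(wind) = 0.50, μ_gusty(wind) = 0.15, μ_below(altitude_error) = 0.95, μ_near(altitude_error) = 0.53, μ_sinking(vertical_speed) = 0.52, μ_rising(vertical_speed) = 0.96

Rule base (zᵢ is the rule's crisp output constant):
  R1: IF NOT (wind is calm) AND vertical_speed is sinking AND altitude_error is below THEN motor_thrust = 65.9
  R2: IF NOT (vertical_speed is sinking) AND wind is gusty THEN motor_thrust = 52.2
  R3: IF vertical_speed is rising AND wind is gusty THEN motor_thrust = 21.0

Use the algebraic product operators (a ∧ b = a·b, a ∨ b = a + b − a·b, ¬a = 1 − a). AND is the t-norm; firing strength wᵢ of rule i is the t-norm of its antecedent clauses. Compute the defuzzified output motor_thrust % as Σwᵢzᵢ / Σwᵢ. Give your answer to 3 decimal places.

49.805

R1 (z=65.9): ¬calm=1−0.50=0.50, sinking=0.52, below=0.95; AND[a·b] → w = 0.2470
R2 (z=52.2): ¬sinking=1−0.52=0.48, gusty=0.15; AND[a·b] → w = 0.0720
R3 (z=21.0): rising=0.96, gusty=0.15; AND[a·b] → w = 0.1440
Weighted average = (0.2470·65.9 + 0.0720·52.2 + 0.1440·21.0) / (0.2470 + 0.0720 + 0.1440)
  = 23.0597 / 0.4630 = 49.805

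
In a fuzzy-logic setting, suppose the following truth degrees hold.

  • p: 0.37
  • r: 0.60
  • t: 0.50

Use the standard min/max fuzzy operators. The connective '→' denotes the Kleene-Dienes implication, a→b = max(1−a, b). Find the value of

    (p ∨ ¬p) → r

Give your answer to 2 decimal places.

0.60

¬p = 1 − 0.37 = 0.63
p ∨ ¬p = max(a, b) on (0.37, 0.63) = 0.63
(p ∨ ¬p) → r  [Kleene-Dienes: max(1−a, b)] with a=0.63, b=0.60 → 0.60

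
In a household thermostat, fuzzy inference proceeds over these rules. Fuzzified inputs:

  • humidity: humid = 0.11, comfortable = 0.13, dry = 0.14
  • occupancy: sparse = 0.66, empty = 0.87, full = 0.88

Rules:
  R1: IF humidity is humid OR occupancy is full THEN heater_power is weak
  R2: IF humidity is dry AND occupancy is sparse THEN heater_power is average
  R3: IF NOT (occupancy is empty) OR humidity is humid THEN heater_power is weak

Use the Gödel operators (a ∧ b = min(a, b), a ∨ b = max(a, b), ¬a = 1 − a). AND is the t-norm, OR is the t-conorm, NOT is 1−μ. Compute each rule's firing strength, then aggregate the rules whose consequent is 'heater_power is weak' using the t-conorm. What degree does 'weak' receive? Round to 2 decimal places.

0.88

R1: humid=0.11, full=0.88; OR[max(a, b)] → w = 0.88
R2: dry=0.14, sparse=0.66; AND[min(a, b)] → w = 0.14
R3: ¬empty=1−0.87=0.13, humid=0.11; OR[max(a, b)] → w = 0.13
Rules with consequent 'weak': {R1, R3} → strengths 0.88, 0.13
Aggregate via t-conorm [max(a, b)]: 0.88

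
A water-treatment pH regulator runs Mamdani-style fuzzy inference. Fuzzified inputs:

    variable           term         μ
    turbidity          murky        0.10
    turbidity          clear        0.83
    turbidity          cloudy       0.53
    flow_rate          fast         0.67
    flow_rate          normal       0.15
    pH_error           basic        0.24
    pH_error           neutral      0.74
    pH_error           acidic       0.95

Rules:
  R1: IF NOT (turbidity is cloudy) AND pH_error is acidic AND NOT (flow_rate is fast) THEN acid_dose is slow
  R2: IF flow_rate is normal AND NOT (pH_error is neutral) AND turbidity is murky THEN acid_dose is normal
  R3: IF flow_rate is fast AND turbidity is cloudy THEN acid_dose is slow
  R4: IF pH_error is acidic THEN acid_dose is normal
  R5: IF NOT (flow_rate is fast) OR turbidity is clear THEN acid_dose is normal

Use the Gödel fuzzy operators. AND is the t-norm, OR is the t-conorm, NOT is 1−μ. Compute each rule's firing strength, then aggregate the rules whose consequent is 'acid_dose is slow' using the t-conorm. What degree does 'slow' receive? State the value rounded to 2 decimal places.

R1: ¬cloudy=1−0.53=0.47, acidic=0.95, ¬fast=1−0.67=0.33; AND[min(a, b)] → w = 0.33
R2: normal=0.15, ¬neutral=1−0.74=0.26, murky=0.10; AND[min(a, b)] → w = 0.10
R3: fast=0.67, cloudy=0.53; AND[min(a, b)] → w = 0.53
R4: acidic=0.95 → w = 0.95
R5: ¬fast=1−0.67=0.33, clear=0.83; OR[max(a, b)] → w = 0.83
Rules with consequent 'slow': {R1, R3} → strengths 0.33, 0.53
Aggregate via t-conorm [max(a, b)]: 0.53

0.53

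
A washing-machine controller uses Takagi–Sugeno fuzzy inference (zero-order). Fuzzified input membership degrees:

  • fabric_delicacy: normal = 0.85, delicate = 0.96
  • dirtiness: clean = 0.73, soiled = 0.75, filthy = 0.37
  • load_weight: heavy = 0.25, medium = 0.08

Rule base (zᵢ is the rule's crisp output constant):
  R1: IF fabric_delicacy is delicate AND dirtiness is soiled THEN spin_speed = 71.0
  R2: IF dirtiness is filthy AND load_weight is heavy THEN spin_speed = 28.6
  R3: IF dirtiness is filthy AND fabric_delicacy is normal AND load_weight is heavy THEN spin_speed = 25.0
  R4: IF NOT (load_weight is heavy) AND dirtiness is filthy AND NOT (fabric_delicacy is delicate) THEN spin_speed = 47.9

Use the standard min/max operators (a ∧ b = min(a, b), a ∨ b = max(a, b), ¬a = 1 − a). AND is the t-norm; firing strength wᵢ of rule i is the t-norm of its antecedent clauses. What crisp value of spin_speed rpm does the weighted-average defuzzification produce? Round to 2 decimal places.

R1 (z=71.0): delicate=0.96, soiled=0.75; AND[min(a, b)] → w = 0.75
R2 (z=28.6): filthy=0.37, heavy=0.25; AND[min(a, b)] → w = 0.25
R3 (z=25.0): filthy=0.37, normal=0.85, heavy=0.25; AND[min(a, b)] → w = 0.25
R4 (z=47.9): ¬heavy=1−0.25=0.75, filthy=0.37, ¬delicate=1−0.96=0.04; AND[min(a, b)] → w = 0.04
Weighted average = (0.75·71.0 + 0.25·28.6 + 0.25·25.0 + 0.04·47.9) / (0.75 + 0.25 + 0.25 + 0.04)
  = 68.5660 / 1.2900 = 53.15

53.15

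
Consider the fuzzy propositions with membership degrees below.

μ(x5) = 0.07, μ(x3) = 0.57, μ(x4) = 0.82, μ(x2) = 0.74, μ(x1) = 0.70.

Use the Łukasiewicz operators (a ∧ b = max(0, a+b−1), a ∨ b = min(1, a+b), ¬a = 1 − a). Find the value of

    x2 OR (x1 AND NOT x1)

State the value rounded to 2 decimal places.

NOT x1 = 1 − 0.70 = 0.30
x1 AND NOT x1 = max(0, a+b−1) on (0.70, 0.30) = 0.00
x2 OR (x1 AND NOT x1) = min(1, a+b) on (0.74, 0.00) = 0.74

0.74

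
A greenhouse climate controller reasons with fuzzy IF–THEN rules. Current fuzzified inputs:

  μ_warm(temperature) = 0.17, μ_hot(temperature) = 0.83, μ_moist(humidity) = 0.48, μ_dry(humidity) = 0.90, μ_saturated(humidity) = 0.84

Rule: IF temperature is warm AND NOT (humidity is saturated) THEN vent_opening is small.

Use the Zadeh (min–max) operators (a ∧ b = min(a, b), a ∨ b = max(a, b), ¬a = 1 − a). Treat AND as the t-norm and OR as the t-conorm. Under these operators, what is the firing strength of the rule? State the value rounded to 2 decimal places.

firing strength: warm=0.17, ¬saturated=1−0.84=0.16; AND[min(a, b)] → w = 0.16

0.16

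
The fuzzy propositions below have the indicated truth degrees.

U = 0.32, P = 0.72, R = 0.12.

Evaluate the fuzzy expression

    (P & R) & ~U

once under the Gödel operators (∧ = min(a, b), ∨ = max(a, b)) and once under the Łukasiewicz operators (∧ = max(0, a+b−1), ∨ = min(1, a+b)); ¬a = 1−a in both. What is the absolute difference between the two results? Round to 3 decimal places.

Under Gödel:
  P & R = min(a, b) on (0.72, 0.12) = 0.12
  ~U = 1 − 0.32 = 0.68
  (P & R) & ~U = min(a, b) on (0.12, 0.68) = 0.12
  → value = 0.1200
Under Łukasiewicz:
  P & R = max(0, a+b−1) on (0.72, 0.12) = 0.00
  ~U = 1 − 0.32 = 0.68
  (P & R) & ~U = max(0, a+b−1) on (0.00, 0.68) = 0.00
  → value = 0.0000
|0.1200 − 0.0000| = 0.120

0.120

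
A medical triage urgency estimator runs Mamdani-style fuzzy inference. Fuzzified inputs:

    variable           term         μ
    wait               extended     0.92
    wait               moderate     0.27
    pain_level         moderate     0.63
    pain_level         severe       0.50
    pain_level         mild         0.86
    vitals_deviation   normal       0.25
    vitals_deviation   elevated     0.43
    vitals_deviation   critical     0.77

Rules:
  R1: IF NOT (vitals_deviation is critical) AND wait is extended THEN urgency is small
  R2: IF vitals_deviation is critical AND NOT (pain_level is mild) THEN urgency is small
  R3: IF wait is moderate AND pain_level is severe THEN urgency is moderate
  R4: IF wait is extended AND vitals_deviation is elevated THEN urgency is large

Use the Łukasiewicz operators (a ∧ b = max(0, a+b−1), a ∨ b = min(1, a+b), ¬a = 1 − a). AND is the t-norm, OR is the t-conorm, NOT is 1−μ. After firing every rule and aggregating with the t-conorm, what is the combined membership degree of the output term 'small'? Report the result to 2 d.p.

0.15

R1: ¬critical=1−0.77=0.23, extended=0.92; AND[max(0, a+b−1)] → w = 0.15
R2: critical=0.77, ¬mild=1−0.86=0.14; AND[max(0, a+b−1)] → w = 0.00
R3: moderate=0.27, severe=0.50; AND[max(0, a+b−1)] → w = 0.00
R4: extended=0.92, elevated=0.43; AND[max(0, a+b−1)] → w = 0.35
Rules with consequent 'small': {R1, R2} → strengths 0.15, 0.00
Aggregate via t-conorm [min(1, a+b)]: 0.15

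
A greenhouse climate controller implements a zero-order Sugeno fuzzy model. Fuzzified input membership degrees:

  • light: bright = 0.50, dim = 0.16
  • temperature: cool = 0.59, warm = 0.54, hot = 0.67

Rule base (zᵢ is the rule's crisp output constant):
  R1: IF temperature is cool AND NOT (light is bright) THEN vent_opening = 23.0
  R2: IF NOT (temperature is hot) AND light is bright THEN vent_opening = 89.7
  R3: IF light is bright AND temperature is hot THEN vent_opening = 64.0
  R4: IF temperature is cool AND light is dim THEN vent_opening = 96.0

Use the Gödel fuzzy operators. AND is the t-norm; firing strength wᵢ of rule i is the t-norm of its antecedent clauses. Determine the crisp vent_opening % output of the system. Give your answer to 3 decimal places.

R1 (z=23.0): cool=0.59, ¬bright=1−0.50=0.50; AND[min(a, b)] → w = 0.50
R2 (z=89.7): ¬hot=1−0.67=0.33, bright=0.50; AND[min(a, b)] → w = 0.33
R3 (z=64.0): bright=0.50, hot=0.67; AND[min(a, b)] → w = 0.50
R4 (z=96.0): cool=0.59, dim=0.16; AND[min(a, b)] → w = 0.16
Weighted average = (0.50·23.0 + 0.33·89.7 + 0.50·64.0 + 0.16·96.0) / (0.50 + 0.33 + 0.50 + 0.16)
  = 88.4610 / 1.4900 = 59.370

59.370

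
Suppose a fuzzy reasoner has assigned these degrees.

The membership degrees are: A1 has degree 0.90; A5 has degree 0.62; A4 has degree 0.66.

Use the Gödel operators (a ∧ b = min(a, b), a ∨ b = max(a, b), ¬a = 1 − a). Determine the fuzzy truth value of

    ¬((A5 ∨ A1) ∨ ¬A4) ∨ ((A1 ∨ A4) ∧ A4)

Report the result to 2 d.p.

A5 ∨ A1 = max(a, b) on (0.62, 0.90) = 0.90
¬A4 = 1 − 0.66 = 0.34
(A5 ∨ A1) ∨ ¬A4 = max(a, b) on (0.90, 0.34) = 0.90
¬((A5 ∨ A1) ∨ ¬A4) = 1 − 0.90 = 0.10
A1 ∨ A4 = max(a, b) on (0.90, 0.66) = 0.90
(A1 ∨ A4) ∧ A4 = min(a, b) on (0.90, 0.66) = 0.66
¬((A5 ∨ A1) ∨ ¬A4) ∨ ((A1 ∨ A4) ∧ A4) = max(a, b) on (0.10, 0.66) = 0.66

0.66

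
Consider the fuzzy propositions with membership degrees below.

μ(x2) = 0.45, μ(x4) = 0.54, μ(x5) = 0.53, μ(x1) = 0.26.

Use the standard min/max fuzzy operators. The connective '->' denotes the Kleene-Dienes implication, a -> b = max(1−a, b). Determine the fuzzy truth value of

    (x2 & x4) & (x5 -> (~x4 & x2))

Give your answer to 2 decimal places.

0.45

x2 & x4 = min(a, b) on (0.45, 0.54) = 0.45
~x4 = 1 − 0.54 = 0.46
~x4 & x2 = min(a, b) on (0.46, 0.45) = 0.45
x5 -> (~x4 & x2)  [Kleene-Dienes: max(1−a, b)] with a=0.53, b=0.45 → 0.47
(x2 & x4) & (x5 -> (~x4 & x2)) = min(a, b) on (0.45, 0.47) = 0.45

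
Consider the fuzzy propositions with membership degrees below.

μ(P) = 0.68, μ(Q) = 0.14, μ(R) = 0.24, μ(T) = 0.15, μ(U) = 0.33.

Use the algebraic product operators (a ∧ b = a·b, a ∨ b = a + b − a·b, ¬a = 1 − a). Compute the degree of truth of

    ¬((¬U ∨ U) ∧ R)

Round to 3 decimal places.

0.813

¬U = 1 − 0.3300 = 0.6700
¬U ∨ U = a + b − a·b on (0.6700, 0.3300) = 0.7789
(¬U ∨ U) ∧ R = a·b on (0.7789, 0.2400) = 0.1869
¬((¬U ∨ U) ∧ R) = 1 − 0.1869 = 0.8131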